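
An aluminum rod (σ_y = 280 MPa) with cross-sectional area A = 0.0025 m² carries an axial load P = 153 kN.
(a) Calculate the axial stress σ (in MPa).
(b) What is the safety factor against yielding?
(a) Axial stress σ = P/A. Convert P = 153 kN = 153000 N.
  σ = 153000 / 0.0025 = 6.12 × 10⁷ Pa = 61.2 MPa
(b) Safety factor SF = σ_y/σ = 280 / 61.2 = 4.575
Final answer: (a) σ = 61.2 MPa, (b) SF = 4.575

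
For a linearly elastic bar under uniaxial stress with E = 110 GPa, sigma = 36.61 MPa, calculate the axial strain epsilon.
Model: a linearly elastic bar under uniaxial stress, so sigma = E·epsilon.
Solve for epsilon: epsilon = sigma / E.
Convert to SI units:
  E = 110 GPa = 1.1 × 10¹¹ Pa
  sigma = 36.61 MPa = 3.661 × 10⁷ Pa
Substitute:
  epsilon = (3.661 × 10⁷) / (1.1 × 10¹¹)
  epsilon = 0.0003328
Final answer: epsilon = 0.0003328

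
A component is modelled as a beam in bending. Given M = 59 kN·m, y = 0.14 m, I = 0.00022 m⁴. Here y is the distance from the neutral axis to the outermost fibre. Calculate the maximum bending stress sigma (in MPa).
Model: a beam in bending, so sigma = (M·y) / I.
Convert to SI units:
  M = 59 kN·m = 59000 N·m
Substitute:
  sigma = (59000 × 0.14) / 0.00022
  sigma = 3.755 × 10⁷ Pa
Convert: sigma = 3.755 × 10⁷ Pa = 37.55 MPa
Final answer: sigma = 37.55 MPa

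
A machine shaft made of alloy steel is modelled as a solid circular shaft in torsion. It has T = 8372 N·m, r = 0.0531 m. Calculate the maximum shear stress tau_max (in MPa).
Model: a solid circular shaft in torsion, so tau_max = (2·T) / (π·r^3).
Substitute:
  tau_max = (2 × 8372) / (π × 0.0531^3)
  tau_max = 3.56 × 10⁷ Pa
Convert: tau_max = 3.56 × 10⁷ Pa = 35.6 MPa
Final answer: tau_max = 35.6 MPa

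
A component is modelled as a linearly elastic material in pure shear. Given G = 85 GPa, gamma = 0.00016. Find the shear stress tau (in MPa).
Model: a linearly elastic material in pure shear, so tau = G·gamma.
Convert to SI units:
  G = 85 GPa = 8.5 × 10¹⁰ Pa
Substitute:
  tau = (8.5 × 10¹⁰) × 0.00016
  tau = 1.36 × 10⁷ Pa
Convert: tau = 1.36 × 10⁷ Pa = 13.6 MPa
Final answer: tau = 13.6 MPa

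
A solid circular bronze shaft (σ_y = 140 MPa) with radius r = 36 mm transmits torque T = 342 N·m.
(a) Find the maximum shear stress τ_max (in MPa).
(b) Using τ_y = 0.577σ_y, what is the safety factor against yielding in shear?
(a) For a solid circular shaft, τ_max = T·r/J with J = π·r^4/2, i.e. τ_max = 2·T / (π·r^3). Convert r = 36 mm = 0.036 m.
  τ_max = (2 × 342) / (π × 0.036^3) = 4.667 × 10⁶ Pa = 4.667 MPa
(b) τ_y = 0.577 × 140 = 80.78 MPa
  SF = τ_y/τ_max = 80.78 / 4.667 = 17.31
Final answer: (a) τ_max = 4.667 MPa, (b) SF = 17.31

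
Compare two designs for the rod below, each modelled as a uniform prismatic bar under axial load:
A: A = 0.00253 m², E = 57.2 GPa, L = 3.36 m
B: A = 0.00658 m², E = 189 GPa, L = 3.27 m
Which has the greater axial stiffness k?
Model: a uniform prismatic bar under axial load, so k = (A·E) / L (SI units).
  A: k = (0.00253 × (5.72 × 10¹⁰)) / 3.36 = 4.307 × 10⁷ N/m = 43.07 MN/m
  B: k = (0.00658 × (1.89 × 10¹¹)) / 3.27 = 3.803 × 10⁸ N/m = 380.3 MN/m
380.3 MN/m > 43.07 MN/m, so B is larger.
Final answer: B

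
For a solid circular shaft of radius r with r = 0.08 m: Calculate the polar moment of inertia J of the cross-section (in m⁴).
Model: a solid circular shaft of radius r, so J = (π·r^4) / 2.
Substitute:
  J = (π × 0.08^4) / 2
  J = 6.434 × 10⁻⁵ m⁴
Final answer: J = 6.434 × 10⁻⁵ m⁴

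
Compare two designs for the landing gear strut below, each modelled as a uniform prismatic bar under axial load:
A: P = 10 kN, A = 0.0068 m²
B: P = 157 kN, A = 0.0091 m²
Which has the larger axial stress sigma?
Model: a uniform prismatic bar under axial load, so sigma = P / A (SI units).
  A: sigma = 10000 / 0.0068 = 1.471 × 10⁶ Pa = 1.471 MPa
  B: sigma = 157000 / 0.0091 = 1.725 × 10⁷ Pa = 17.25 MPa
17.25 MPa > 1.471 MPa, so B is larger.
Final answer: B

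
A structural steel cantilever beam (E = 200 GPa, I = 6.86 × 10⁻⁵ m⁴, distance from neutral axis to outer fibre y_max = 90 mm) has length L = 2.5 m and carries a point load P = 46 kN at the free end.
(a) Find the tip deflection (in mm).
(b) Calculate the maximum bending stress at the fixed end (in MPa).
(a) Tip deflection of a cantilever with an end point load: δ = P·L^3 / (3·E·I). Convert P = 46 kN = 46000 N, E = 200 GPa = 2 × 10¹¹ Pa.
  δ = (46000 × 2.5^3) / (3 × (2 × 10¹¹) × (6.86 × 10⁻⁵)) = 0.01746 m = 17.46 mm
(b) Maximum bending moment at the fixed end: M = P·L = 46000 × 2.5 = 115000 N·m. Convert y_max = 90 mm = 0.09 m.
  σ = M·y_max / I = (115000 × 0.09) / (6.86 × 10⁻⁵) = 1.509 × 10⁸ Pa = 150.9 MPa
Final answer: (a) δ = 17.46 mm, (b) σ = 150.9 MPa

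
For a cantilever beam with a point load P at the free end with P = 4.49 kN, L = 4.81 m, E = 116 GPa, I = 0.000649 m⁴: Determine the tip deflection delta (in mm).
Model: a cantilever beam with a point load P at the free end, so delta = (P·L^3) / (3·E·I).
Convert to SI units:
  P = 4.49 kN = 4490 N
  E = 116 GPa = 1.16 × 10¹¹ Pa
Substitute:
  delta = (4490 × 4.81^3) / (3 × (1.16 × 10¹¹) × 0.000649)
  delta = 0.002212 m
Convert: delta = 0.002212 m = 2.212 mm
Final answer: delta = 2.212 mm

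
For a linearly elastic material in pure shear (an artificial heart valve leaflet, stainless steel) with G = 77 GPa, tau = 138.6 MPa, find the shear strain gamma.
Model: a linearly elastic material in pure shear, so tau = G·gamma.
Solve for gamma: gamma = tau / G.
Convert to SI units:
  G = 77 GPa = 7.7 × 10¹⁰ Pa
  tau = 138.6 MPa = 1.386 × 10⁸ Pa
Substitute:
  gamma = (1.386 × 10⁸) / (7.7 × 10¹⁰)
  gamma = 0.0018
Final answer: gamma = 0.0018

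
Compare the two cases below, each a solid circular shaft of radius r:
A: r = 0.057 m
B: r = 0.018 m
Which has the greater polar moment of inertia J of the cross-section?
Model: a solid circular shaft of radius r, so J = (π·r^4) / 2 (SI units).
  A: J = (π × 0.057^4) / 2 = 1.658 × 10⁻⁵ m⁴
  B: J = (π × 0.018^4) / 2 = 1.649 × 10⁻⁷ m⁴
1.658 × 10⁻⁵ m⁴ > 1.649 × 10⁻⁷ m⁴, so A is larger.
Final answer: A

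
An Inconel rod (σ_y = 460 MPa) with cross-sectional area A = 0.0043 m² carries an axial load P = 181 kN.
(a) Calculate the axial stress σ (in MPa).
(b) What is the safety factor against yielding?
(a) Axial stress σ = P/A. Convert P = 181 kN = 181000 N.
  σ = 181000 / 0.0043 = 4.209 × 10⁷ Pa = 42.09 MPa
(b) Safety factor SF = σ_y/σ = 460 / 42.09 = 10.93
Final answer: (a) σ = 42.09 MPa, (b) SF = 10.93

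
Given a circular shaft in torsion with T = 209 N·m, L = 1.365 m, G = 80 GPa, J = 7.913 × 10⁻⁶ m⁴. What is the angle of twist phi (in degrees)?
Model: a circular shaft in torsion, so phi = (T·L) / (G·J).
Convert to SI units:
  G = 80 GPa = 8 × 10¹⁰ Pa
Substitute:
  phi = (209 × 1.365) / ((8 × 10¹⁰) × (7.913 × 10⁻⁶))
  phi = 0.0004507 rad
Convert to degrees: phi = 0.0004507 × 180/π = 0.02582°
Final answer: phi = 0.02582°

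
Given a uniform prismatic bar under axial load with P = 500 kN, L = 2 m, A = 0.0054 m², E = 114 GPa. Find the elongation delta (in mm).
Model: a uniform prismatic bar under axial load, so delta = (P·L) / (A·E).
Convert to SI units:
  P = 500 kN = 500000 N
  E = 114 GPa = 1.14 × 10¹¹ Pa
Substitute:
  delta = (500000 × 2) / (0.0054 × (1.14 × 10¹¹))
  delta = 0.001624 m
Convert: delta = 0.001624 m = 1.624 mm
Final answer: delta = 1.624 mm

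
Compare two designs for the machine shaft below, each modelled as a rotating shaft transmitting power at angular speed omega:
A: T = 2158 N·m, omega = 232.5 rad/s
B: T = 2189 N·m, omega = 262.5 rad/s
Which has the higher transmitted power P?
Model: a rotating shaft transmitting power at angular speed omega, so P = T·omega (SI units).
  A: P = 2158 × 232.5 = 501700 W = 501.7 kW
  B: P = 2189 × 262.5 = 574600 W = 574.6 kW
574.6 kW > 501.7 kW, so B is larger.
Final answer: B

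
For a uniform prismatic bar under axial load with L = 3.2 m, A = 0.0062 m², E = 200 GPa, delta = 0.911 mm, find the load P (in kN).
Model: a uniform prismatic bar under axial load, so delta = (P·L) / (A·E).
Solve for P: P = (delta·A·E) / L.
Convert to SI units:
  E = 200 GPa = 2 × 10¹¹ Pa
  delta = 0.911 mm = 0.000911 m
Substitute:
  P = (0.000911 × 0.0062 × (2 × 10¹¹)) / 3.2
  P = 353000 N
Convert: P = 353000 N = 353 kN
Final answer: P = 353 kN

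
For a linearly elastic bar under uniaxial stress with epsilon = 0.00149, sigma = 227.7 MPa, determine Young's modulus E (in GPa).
Model: a linearly elastic bar under uniaxial stress, so sigma = E·epsilon.
Solve for E: E = sigma / epsilon.
Convert to SI units:
  sigma = 227.7 MPa = 2.277 × 10⁸ Pa
Substitute:
  E = (2.277 × 10⁸) / 0.00149
  E = 1.528 × 10¹¹ Pa
Convert: E = 1.528 × 10¹¹ Pa = 152.8 GPa
Final answer: E = 152.8 GPa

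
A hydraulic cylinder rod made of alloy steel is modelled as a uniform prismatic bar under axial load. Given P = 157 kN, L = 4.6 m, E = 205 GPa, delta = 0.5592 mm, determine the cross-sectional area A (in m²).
Model: a uniform prismatic bar under axial load, so delta = (P·L) / (A·E).
Solve for A: A = (P·L) / (delta·E).
Convert to SI units:
  P = 157 kN = 157000 N
  E = 205 GPa = 2.05 × 10¹¹ Pa
  delta = 0.5592 mm = 0.0005592 m
Substitute:
  A = (157000 × 4.6) / (0.0005592 × (2.05 × 10¹¹))
  A = 0.0063 m²
Final answer: A = 0.0063 m²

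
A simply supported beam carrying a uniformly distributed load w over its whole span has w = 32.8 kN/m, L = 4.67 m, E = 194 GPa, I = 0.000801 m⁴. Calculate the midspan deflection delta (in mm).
Model: a simply supported beam carrying a uniformly distributed load w over its whole span, so delta = (5·w·L^4) / (384·E·I).
Convert to SI units:
  w = 32.8 kN/m = 32800 N/m
  E = 194 GPa = 1.94 × 10¹¹ Pa
Substitute:
  delta = (5 × 32800 × 4.67^4) / (384 × (1.94 × 10¹¹) × 0.000801)
  delta = 0.001307 m
Convert: delta = 0.001307 m = 1.307 mm
Final answer: delta = 1.307 mm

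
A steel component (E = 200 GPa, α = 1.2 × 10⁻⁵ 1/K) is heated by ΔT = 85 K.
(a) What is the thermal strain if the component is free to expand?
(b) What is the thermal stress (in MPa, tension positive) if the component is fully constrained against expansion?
(a) Free thermal strain ε_th = α·ΔT = (1.2 × 10⁻⁵) × 85 = 0.00102
(b) Fully constrained, the expansion is suppressed, so σ = -E·α·ΔT. Convert E = 200 GPa = 2 × 10¹¹ Pa.
  σ = -(2 × 10¹¹) × (1.2 × 10⁻⁵) × 85 = -2.04 × 10⁸ Pa = -204 MPa (compressive)
Final answer: (a) ε_th = 0.00102, (b) σ = -204 MPa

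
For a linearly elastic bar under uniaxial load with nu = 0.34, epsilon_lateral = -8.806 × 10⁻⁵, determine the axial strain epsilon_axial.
Model: a linearly elastic bar under uniaxial load, so epsilon_lateral = -nu·epsilon_axial.
Solve for epsilon_axial: epsilon_axial = -epsilon_lateral / nu.
Substitute:
  epsilon_axial = -(-8.806 × 10⁻⁵) / 0.34
  epsilon_axial = 0.000259
Final answer: epsilon_axial = 0.000259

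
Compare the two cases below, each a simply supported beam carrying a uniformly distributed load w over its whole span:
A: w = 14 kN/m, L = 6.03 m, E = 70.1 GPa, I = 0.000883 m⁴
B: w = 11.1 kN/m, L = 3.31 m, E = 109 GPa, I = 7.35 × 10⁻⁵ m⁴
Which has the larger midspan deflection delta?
Model: a simply supported beam carrying a uniformly distributed load w over its whole span, so delta = (5·w·L^4) / (384·E·I) (SI units).
  A: delta = (5 × 14000 × 6.03^4) / (384 × (7.01 × 10¹⁰) × 0.000883) = 0.003894 m = 3.894 mm
  B: delta = (5 × 11100 × 3.31^4) / (384 × (1.09 × 10¹¹) × (7.35 × 10⁻⁵)) = 0.002166 m = 2.166 mm
3.894 mm > 2.166 mm, so A is larger.
Final answer: A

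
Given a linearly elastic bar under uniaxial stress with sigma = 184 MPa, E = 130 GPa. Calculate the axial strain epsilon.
Model: a linearly elastic bar under uniaxial stress, so epsilon = sigma / E.
Convert to SI units:
  sigma = 184 MPa = 1.84 × 10⁸ Pa
  E = 130 GPa = 1.3 × 10¹¹ Pa
Substitute:
  epsilon = (1.84 × 10⁸) / (1.3 × 10¹¹)
  epsilon = 0.001415
Final answer: epsilon = 0.001415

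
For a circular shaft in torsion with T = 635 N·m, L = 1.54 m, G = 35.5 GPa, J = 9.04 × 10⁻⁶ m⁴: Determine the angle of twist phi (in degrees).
Model: a circular shaft in torsion, so phi = (T·L) / (G·J).
Convert to SI units:
  G = 35.5 GPa = 3.55 × 10¹⁰ Pa
Substitute:
  phi = (635 × 1.54) / ((3.55 × 10¹⁰) × (9.04 × 10⁻⁶))
  phi = 0.003047 rad
Convert to degrees: phi = 0.003047 × 180/π = 0.1746°
Final answer: phi = 0.1746°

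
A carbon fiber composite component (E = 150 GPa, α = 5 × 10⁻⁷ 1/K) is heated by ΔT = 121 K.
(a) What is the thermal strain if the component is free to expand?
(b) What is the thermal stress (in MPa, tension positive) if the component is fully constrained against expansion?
(a) Free thermal strain ε_th = α·ΔT = (5 × 10⁻⁷) × 121 = 6.05 × 10⁻⁵
(b) Fully constrained, the expansion is suppressed, so σ = -E·α·ΔT. Convert E = 150 GPa = 1.5 × 10¹¹ Pa.
  σ = -(1.5 × 10¹¹) × (5 × 10⁻⁷) × 121 = -9.075 × 10⁶ Pa = -9.075 MPa (compressive)
Final answer: (a) ε_th = 6.05 × 10⁻⁵, (b) σ = -9.075 MPa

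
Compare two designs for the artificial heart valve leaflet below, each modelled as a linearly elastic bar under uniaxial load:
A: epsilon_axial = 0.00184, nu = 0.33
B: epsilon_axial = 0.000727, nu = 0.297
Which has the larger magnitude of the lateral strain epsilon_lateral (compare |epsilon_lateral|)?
Model: a linearly elastic bar under uniaxial load, so epsilon_lateral = -nu·epsilon_axial (SI units).
  A: epsilon_lateral = -(0.33 × 0.00184) = -0.0006072
  B: epsilon_lateral = -(0.297 × 0.000727) = -0.0002159
|epsilon_lateral|: A = 0.0006072, B = 0.0002159, so A is larger in magnitude.
Final answer: A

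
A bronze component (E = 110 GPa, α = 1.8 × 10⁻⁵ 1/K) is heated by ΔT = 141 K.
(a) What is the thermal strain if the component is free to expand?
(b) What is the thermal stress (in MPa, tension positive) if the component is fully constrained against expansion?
(a) Free thermal strain ε_th = α·ΔT = (1.8 × 10⁻⁵) × 141 = 0.002538
(b) Fully constrained, the expansion is suppressed, so σ = -E·α·ΔT. Convert E = 110 GPa = 1.1 × 10¹¹ Pa.
  σ = -(1.1 × 10¹¹) × (1.8 × 10⁻⁵) × 141 = -2.792 × 10⁸ Pa = -279.2 MPa (compressive)
Final answer: (a) ε_th = 0.002538, (b) σ = -279.2 MPa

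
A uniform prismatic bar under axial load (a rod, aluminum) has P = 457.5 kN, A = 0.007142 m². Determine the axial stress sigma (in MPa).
Model: a uniform prismatic bar under axial load, so sigma = P / A.
Convert to SI units:
  P = 457.5 kN = 457500 N
Substitute:
  sigma = 457500 / 0.007142
  sigma = 6.406 × 10⁷ Pa
Convert: sigma = 6.406 × 10⁷ Pa = 64.06 MPa
Final answer: sigma = 64.06 MPa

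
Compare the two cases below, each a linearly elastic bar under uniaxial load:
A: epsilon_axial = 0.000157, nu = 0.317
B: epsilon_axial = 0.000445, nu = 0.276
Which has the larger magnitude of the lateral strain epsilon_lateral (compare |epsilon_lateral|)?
Model: a linearly elastic bar under uniaxial load, so epsilon_lateral = -nu·epsilon_axial (SI units).
  A: epsilon_lateral = -(0.317 × 0.000157) = -4.977 × 10⁻⁵
  B: epsilon_lateral = -(0.276 × 0.000445) = -0.0001228
|epsilon_lateral|: A = 4.977 × 10⁻⁵, B = 0.0001228, so B is larger in magnitude.
Final answer: B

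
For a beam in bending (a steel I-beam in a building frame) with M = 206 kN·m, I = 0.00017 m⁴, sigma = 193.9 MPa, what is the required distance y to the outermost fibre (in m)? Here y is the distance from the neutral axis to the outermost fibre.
Model: a beam in bending, so sigma = (M·y) / I.
Solve for y: y = (sigma·I) / M.
Convert to SI units:
  M = 206 kN·m = 206000 N·m
  sigma = 193.9 MPa = 1.939 × 10⁸ Pa
Substitute:
  y = ((1.939 × 10⁸) × 0.00017) / 206000
  y = 0.16 m
Final answer: y = 0.16 m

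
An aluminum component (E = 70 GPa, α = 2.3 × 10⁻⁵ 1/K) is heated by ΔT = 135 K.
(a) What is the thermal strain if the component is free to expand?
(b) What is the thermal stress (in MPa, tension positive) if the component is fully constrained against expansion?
(a) Free thermal strain ε_th = α·ΔT = (2.3 × 10⁻⁵) × 135 = 0.003105
(b) Fully constrained, the expansion is suppressed, so σ = -E·α·ΔT. Convert E = 70 GPa = 7 × 10¹⁰ Pa.
  σ = -(7 × 10¹⁰) × (2.3 × 10⁻⁵) × 135 = -2.174 × 10⁸ Pa = -217.4 MPa (compressive)
Final answer: (a) ε_th = 0.003105, (b) σ = -217.4 MPa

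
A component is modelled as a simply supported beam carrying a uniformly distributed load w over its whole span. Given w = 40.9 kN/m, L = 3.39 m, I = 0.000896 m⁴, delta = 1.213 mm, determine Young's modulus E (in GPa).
Model: a simply supported beam carrying a uniformly distributed load w over its whole span, so delta = (5·w·L^4) / (384·E·I).
Solve for E: E = (5·w·L^4) / (384·delta·I).
Convert to SI units:
  w = 40.9 kN/m = 40900 N/m
  delta = 1.213 mm = 0.001213 m
Substitute:
  E = (5 × 40900 × 3.39^4) / (384 × 0.001213 × 0.000896)
  E = 6.471 × 10¹⁰ Pa
Convert: E = 6.471 × 10¹⁰ Pa = 64.71 GPa
Final answer: E = 64.71 GPa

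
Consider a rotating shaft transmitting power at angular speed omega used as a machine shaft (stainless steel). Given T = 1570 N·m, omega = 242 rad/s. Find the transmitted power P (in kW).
Model: a rotating shaft transmitting power at angular speed omega, so P = T·omega.
Substitute:
  P = 1570 × 242
  P = 379900 W
Convert: P = 379900 W = 379.9 kW
Final answer: P = 379.9 kW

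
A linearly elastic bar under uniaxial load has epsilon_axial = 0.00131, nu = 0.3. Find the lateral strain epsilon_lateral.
Model: a linearly elastic bar under uniaxial load, so epsilon_lateral = -nu·epsilon_axial.
Substitute:
  epsilon_lateral = -(0.3 × 0.00131)
  epsilon_lateral = -0.000393
Final answer: epsilon_lateral = -0.000393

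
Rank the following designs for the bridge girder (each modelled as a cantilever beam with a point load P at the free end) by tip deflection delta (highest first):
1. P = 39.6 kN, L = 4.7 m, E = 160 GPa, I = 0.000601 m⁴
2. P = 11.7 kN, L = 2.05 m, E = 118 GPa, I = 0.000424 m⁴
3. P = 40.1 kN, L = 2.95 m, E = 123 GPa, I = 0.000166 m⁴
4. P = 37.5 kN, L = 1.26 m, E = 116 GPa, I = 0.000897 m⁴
Model: a cantilever beam with a point load P at the free end, so delta = (P·L^3) / (3·E·I) (SI units).
  Case 1: delta = (39600 × 4.7^3) / (3 × (1.6 × 10¹¹) × 0.000601) = 0.01425 m = 14.25 mm
  Case 2: delta = (11700 × 2.05^3) / (3 × (1.18 × 10¹¹) × 0.000424) = 0.0006715 m = 0.6715 mm
  Case 3: delta = (40100 × 2.95^3) / (3 × (1.23 × 10¹¹) × 0.000166) = 0.01681 m = 16.81 mm
  Case 4: delta = (37500 × 1.26^3) / (3 × (1.16 × 10¹¹) × 0.000897) = 0.0002403 m = 0.2403 mm
Ordering: 16.81 mm (case 3) > 14.25 mm (case 1) > 0.6715 mm (case 2) > 0.2403 mm (case 4)
Final answer: 3, 1, 2, 4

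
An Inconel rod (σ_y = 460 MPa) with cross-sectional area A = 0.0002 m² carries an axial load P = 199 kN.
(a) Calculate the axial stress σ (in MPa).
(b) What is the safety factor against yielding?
(a) Axial stress σ = P/A. Convert P = 199 kN = 199000 N.
  σ = 199000 / 0.0002 = 9.95 × 10⁸ Pa = 995 MPa
(b) Safety factor SF = σ_y/σ = 460 / 995 = 0.4623
Final answer: (a) σ = 995 MPa, (b) SF = 0.4623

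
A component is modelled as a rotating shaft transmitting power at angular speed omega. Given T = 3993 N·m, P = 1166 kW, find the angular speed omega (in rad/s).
Model: a rotating shaft transmitting power at angular speed omega, so P = T·omega.
Solve for omega: omega = P / T.
Convert to SI units:
  P = 1166 kW = 1.166 × 10⁶ W
Substitute:
  omega = (1.166 × 10⁶) / 3993
  omega = 292 rad/s
Final answer: omega = 292 rad/s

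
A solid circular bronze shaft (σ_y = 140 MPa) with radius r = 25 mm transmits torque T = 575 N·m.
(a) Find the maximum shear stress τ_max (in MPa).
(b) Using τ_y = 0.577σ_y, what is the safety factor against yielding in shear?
(a) For a solid circular shaft, τ_max = T·r/J with J = π·r^4/2, i.e. τ_max = 2·T / (π·r^3). Convert r = 25 mm = 0.025 m.
  τ_max = (2 × 575) / (π × 0.025^3) = 2.343 × 10⁷ Pa = 23.43 MPa
(b) τ_y = 0.577 × 140 = 80.78 MPa
  SF = τ_y/τ_max = 80.78 / 23.43 = 3.448
Final answer: (a) τ_max = 23.43 MPa, (b) SF = 3.448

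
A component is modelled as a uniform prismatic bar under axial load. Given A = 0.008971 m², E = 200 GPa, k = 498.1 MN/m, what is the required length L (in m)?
Model: a uniform prismatic bar under axial load, so k = (A·E) / L.
Solve for L: L = (A·E) / k.
Convert to SI units:
  E = 200 GPa = 2 × 10¹¹ Pa
  k = 498.1 MN/m = 4.981 × 10⁸ N/m
Substitute:
  L = (0.008971 × (2 × 10¹¹)) / (4.981 × 10⁸)
  L = 3.602 m
Final answer: L = 3.602 m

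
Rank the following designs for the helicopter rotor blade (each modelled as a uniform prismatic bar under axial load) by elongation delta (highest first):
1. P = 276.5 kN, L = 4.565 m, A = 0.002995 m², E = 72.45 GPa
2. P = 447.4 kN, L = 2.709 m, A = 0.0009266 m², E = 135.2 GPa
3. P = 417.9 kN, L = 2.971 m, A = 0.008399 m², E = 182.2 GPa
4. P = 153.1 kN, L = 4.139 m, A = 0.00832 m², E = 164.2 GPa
Model: a uniform prismatic bar under axial load, so delta = (P·L) / (A·E) (SI units).
  Case 1: delta = (276500 × 4.565) / (0.002995 × (7.245 × 10¹⁰)) = 0.005817 m = 5.817 mm
  Case 2: delta = (447400 × 2.709) / (0.0009266 × (1.352 × 10¹¹)) = 0.009675 m = 9.675 mm
  Case 3: delta = (417900 × 2.971) / (0.008399 × (1.822 × 10¹¹)) = 0.0008113 m = 0.8113 mm
  Case 4: delta = (153100 × 4.139) / (0.00832 × (1.642 × 10¹¹)) = 0.0004638 m = 0.4638 mm
Ordering: 9.675 mm (case 2) > 5.817 mm (case 1) > 0.8113 mm (case 3) > 0.4638 mm (case 4)
Final answer: 2, 1, 3, 4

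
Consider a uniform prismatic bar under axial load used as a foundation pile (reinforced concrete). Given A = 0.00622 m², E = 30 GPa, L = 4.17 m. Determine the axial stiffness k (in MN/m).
Model: a uniform prismatic bar under axial load, so k = (A·E) / L.
Convert to SI units:
  E = 30 GPa = 3 × 10¹⁰ Pa
Substitute:
  k = (0.00622 × (3 × 10¹⁰)) / 4.17
  k = 4.475 × 10⁷ N/m
Convert: k = 4.475 × 10⁷ N/m = 44.75 MN/m
Final answer: k = 44.75 MN/m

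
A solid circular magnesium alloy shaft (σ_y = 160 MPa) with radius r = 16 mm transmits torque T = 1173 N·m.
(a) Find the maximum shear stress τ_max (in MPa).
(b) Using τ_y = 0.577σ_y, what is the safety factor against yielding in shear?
(a) For a solid circular shaft, τ_max = T·r/J with J = π·r^4/2, i.e. τ_max = 2·T / (π·r^3). Convert r = 16 mm = 0.016 m.
  τ_max = (2 × 1173) / (π × 0.016^3) = 1.823 × 10⁸ Pa = 182.3 MPa
(b) τ_y = 0.577 × 160 = 92.32 MPa
  SF = τ_y/τ_max = 92.32 / 182.3 = 0.5064
Final answer: (a) τ_max = 182.3 MPa, (b) SF = 0.5064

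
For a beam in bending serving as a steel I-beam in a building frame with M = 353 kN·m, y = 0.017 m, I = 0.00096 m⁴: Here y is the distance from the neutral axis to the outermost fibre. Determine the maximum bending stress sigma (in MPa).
Model: a beam in bending, so sigma = (M·y) / I.
Convert to SI units:
  M = 353 kN·m = 353000 N·m
Substitute:
  sigma = (353000 × 0.017) / 0.00096
  sigma = 6.251 × 10⁶ Pa
Convert: sigma = 6.251 × 10⁶ Pa = 6.251 MPa
Final answer: sigma = 6.251 MPa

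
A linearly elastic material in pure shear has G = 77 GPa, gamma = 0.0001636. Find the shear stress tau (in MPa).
Model: a linearly elastic material in pure shear, so tau = G·gamma.
Convert to SI units:
  G = 77 GPa = 7.7 × 10¹⁰ Pa
Substitute:
  tau = (7.7 × 10¹⁰) × 0.0001636
  tau = 1.26 × 10⁷ Pa
Convert: tau = 1.26 × 10⁷ Pa = 12.6 MPa
Final answer: tau = 12.6 MPa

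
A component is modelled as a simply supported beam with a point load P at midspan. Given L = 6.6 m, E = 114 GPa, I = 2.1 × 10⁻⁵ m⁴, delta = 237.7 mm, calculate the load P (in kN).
Model: a simply supported beam with a point load P at midspan, so delta = (P·L^3) / (48·E·I).
Solve for P: P = (48·delta·E·I) / L^3.
Convert to SI units:
  E = 114 GPa = 1.14 × 10¹¹ Pa
  delta = 237.7 mm = 0.2377 m
Substitute:
  P = (48 × 0.2377 × (1.14 × 10¹¹) × (2.1 × 10⁻⁵)) / 6.6^3
  P = 95010 N
Convert: P = 95010 N = 95.01 kN
Final answer: P = 95.01 kN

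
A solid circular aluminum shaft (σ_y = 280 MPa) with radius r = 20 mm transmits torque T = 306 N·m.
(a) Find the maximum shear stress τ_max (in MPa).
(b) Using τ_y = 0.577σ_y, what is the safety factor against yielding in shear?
(a) For a solid circular shaft, τ_max = T·r/J with J = π·r^4/2, i.e. τ_max = 2·T / (π·r^3). Convert r = 20 mm = 0.02 m.
  τ_max = (2 × 306) / (π × 0.02^3) = 2.435 × 10⁷ Pa = 24.35 MPa
(b) τ_y = 0.577 × 280 = 161.56 MPa
  SF = τ_y/τ_max = 161.56 / 24.35 = 6.635
Final answer: (a) τ_max = 24.35 MPa, (b) SF = 6.635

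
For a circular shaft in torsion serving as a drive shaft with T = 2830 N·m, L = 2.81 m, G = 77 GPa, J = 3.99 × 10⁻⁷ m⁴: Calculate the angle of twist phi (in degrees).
Model: a circular shaft in torsion, so phi = (T·L) / (G·J).
Convert to SI units:
  G = 77 GPa = 7.7 × 10¹⁰ Pa
Substitute:
  phi = (2830 × 2.81) / ((7.7 × 10¹⁰) × (3.99 × 10⁻⁷))
  phi = 0.2588 rad
Convert to degrees: phi = 0.2588 × 180/π = 14.83°
Final answer: phi = 14.83°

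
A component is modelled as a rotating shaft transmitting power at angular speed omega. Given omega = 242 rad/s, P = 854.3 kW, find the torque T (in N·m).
Model: a rotating shaft transmitting power at angular speed omega, so P = T·omega.
Solve for T: T = P / omega.
Convert to SI units:
  P = 854.3 kW = 854300 W
Substitute:
  T = 854300 / 242
  T = 3530 N·m
Final answer: T = 3530 N·m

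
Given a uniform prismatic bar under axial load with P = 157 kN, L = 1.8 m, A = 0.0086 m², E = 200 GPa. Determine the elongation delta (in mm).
Model: a uniform prismatic bar under axial load, so delta = (P·L) / (A·E).
Convert to SI units:
  P = 157 kN = 157000 N
  E = 200 GPa = 2 × 10¹¹ Pa
Substitute:
  delta = (157000 × 1.8) / (0.0086 × (2 × 10¹¹))
  delta = 0.0001643 m
Convert: delta = 0.0001643 m = 0.1643 mm
Final answer: delta = 0.1643 mm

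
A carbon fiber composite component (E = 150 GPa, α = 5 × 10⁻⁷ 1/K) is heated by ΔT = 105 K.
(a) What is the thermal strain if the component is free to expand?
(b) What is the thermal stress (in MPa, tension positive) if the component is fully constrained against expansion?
(a) Free thermal strain ε_th = α·ΔT = (5 × 10⁻⁷) × 105 = 5.25 × 10⁻⁵
(b) Fully constrained, the expansion is suppressed, so σ = -E·α·ΔT. Convert E = 150 GPa = 1.5 × 10¹¹ Pa.
  σ = -(1.5 × 10¹¹) × (5 × 10⁻⁷) × 105 = -7.875 × 10⁶ Pa = -7.875 MPa (compressive)
Final answer: (a) ε_th = 5.25 × 10⁻⁵, (b) σ = -7.875 MPa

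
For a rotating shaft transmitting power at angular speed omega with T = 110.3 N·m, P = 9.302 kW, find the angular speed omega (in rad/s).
Model: a rotating shaft transmitting power at angular speed omega, so P = T·omega.
Solve for omega: omega = P / T.
Convert to SI units:
  P = 9.302 kW = 9302 W
Substitute:
  omega = 9302 / 110.3
  omega = 84.33 rad/s
Final answer: omega = 84.33 rad/s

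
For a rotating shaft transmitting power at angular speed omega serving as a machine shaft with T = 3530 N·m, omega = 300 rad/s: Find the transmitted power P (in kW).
Model: a rotating shaft transmitting power at angular speed omega, so P = T·omega.
Substitute:
  P = 3530 × 300
  P = 1.059 × 10⁶ W
Convert: P = 1.059 × 10⁶ W = 1059 kW
Final answer: P = 1059 kW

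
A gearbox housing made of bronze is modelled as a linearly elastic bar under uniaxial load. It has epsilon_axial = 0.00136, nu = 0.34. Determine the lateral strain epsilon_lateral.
Model: a linearly elastic bar under uniaxial load, so epsilon_lateral = -nu·epsilon_axial.
Substitute:
  epsilon_lateral = -(0.34 × 0.00136)
  epsilon_lateral = -0.0004624
Final answer: epsilon_lateral = -0.0004624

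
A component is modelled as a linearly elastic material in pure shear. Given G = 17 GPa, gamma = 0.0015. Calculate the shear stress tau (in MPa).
Model: a linearly elastic material in pure shear, so tau = G·gamma.
Convert to SI units:
  G = 17 GPa = 1.7 × 10¹⁰ Pa
Substitute:
  tau = (1.7 × 10¹⁰) × 0.0015
  tau = 2.55 × 10⁷ Pa
Convert: tau = 2.55 × 10⁷ Pa = 25.5 MPa
Final answer: tau = 25.5 MPa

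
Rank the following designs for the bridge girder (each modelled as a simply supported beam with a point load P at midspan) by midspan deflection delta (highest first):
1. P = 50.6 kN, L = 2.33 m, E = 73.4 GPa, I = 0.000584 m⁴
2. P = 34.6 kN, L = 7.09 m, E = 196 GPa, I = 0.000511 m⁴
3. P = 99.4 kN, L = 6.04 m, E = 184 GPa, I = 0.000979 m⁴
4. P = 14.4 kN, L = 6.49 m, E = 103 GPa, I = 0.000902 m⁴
Model: a simply supported beam with a point load P at midspan, so delta = (P·L^3) / (48·E·I) (SI units).
  Case 1: delta = (50600 × 2.33^3) / (48 × (7.34 × 10¹⁰) × 0.000584) = 0.0003111 m = 0.3111 mm
  Case 2: delta = (34600 × 7.09^3) / (48 × (1.96 × 10¹¹) × 0.000511) = 0.002565 m = 2.565 mm
  Case 3: delta = (99400 × 6.04^3) / (48 × (1.84 × 10¹¹) × 0.000979) = 0.002533 m = 2.533 mm
  Case 4: delta = (14400 × 6.49^3) / (48 × (1.03 × 10¹¹) × 0.000902) = 0.0008827 m = 0.8827 mm
Ordering: 2.565 mm (case 2) > 2.533 mm (case 3) > 0.8827 mm (case 4) > 0.3111 mm (case 1)
Final answer: 2, 3, 4, 1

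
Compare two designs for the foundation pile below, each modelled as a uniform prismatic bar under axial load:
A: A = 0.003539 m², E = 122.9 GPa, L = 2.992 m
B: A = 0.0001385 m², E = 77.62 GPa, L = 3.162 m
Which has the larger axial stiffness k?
Model: a uniform prismatic bar under axial load, so k = (A·E) / L (SI units).
  A: k = (0.003539 × (1.229 × 10¹¹)) / 2.992 = 1.454 × 10⁸ N/m = 145.4 MN/m
  B: k = (0.0001385 × (7.762 × 10¹⁰)) / 3.162 = 3.4 × 10⁶ N/m = 3.4 MN/m
145.4 MN/m > 3.4 MN/m, so A is larger.
Final answer: A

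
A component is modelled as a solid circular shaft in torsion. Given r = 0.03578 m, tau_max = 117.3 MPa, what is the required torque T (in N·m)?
Model: a solid circular shaft in torsion, so tau_max = (2·T) / (π·r^3).
Solve for T: T = (π·tau_max·r^3) / 2.
Convert to SI units:
  tau_max = 117.3 MPa = 1.173 × 10⁸ Pa
Substitute:
  T = (π × (1.173 × 10⁸) × 0.03578^3) / 2
  T = 8440 N·m
Final answer: T = 8440 N·m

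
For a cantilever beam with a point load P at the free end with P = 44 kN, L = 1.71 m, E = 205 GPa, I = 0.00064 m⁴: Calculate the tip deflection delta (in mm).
Model: a cantilever beam with a point load P at the free end, so delta = (P·L^3) / (3·E·I).
Convert to SI units:
  P = 44 kN = 44000 N
  E = 205 GPa = 2.05 × 10¹¹ Pa
Substitute:
  delta = (44000 × 1.71^3) / (3 × (2.05 × 10¹¹) × 0.00064)
  delta = 0.000559 m
Convert: delta = 0.000559 m = 0.559 mm
Final answer: delta = 0.559 mm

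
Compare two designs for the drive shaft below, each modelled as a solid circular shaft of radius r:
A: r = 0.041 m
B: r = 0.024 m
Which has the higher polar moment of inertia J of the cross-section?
Model: a solid circular shaft of radius r, so J = (π·r^4) / 2 (SI units).
  A: J = (π × 0.041^4) / 2 = 4.439 × 10⁻⁶ m⁴
  B: J = (π × 0.024^4) / 2 = 5.212 × 10⁻⁷ m⁴
4.439 × 10⁻⁶ m⁴ > 5.212 × 10⁻⁷ m⁴, so A is larger.
Final answer: A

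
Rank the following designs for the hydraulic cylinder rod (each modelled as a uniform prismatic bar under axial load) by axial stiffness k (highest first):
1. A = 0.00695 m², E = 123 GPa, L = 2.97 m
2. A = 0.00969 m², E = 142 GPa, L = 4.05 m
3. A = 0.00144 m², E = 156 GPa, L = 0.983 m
Model: a uniform prismatic bar under axial load, so k = (A·E) / L (SI units).
  Case 1: k = (0.00695 × (1.23 × 10¹¹)) / 2.97 = 2.878 × 10⁸ N/m = 287.8 MN/m
  Case 2: k = (0.00969 × (1.42 × 10¹¹)) / 4.05 = 3.397 × 10⁸ N/m = 339.7 MN/m
  Case 3: k = (0.00144 × (1.56 × 10¹¹)) / 0.983 = 2.285 × 10⁸ N/m = 228.5 MN/m
Ordering: 339.7 MN/m (case 2) > 287.8 MN/m (case 1) > 228.5 MN/m (case 3)
Final answer: 2, 1, 3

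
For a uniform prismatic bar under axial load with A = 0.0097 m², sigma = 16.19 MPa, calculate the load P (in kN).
Model: a uniform prismatic bar under axial load, so sigma = P / A.
Solve for P: P = sigma·A.
Convert to SI units:
  sigma = 16.19 MPa = 1.619 × 10⁷ Pa
Substitute:
  P = (1.619 × 10⁷) × 0.0097
  P = 157000 N
Convert: P = 157000 N = 157 kN
Final answer: P = 157 kN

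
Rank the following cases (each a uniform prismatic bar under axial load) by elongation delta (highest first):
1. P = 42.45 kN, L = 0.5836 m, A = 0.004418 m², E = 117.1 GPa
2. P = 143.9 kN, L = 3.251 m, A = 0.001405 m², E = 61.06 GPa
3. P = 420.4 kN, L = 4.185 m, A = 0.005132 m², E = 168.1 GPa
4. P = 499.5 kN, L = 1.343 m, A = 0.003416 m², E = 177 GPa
Model: a uniform prismatic bar under axial load, so delta = (P·L) / (A·E) (SI units).
  Case 1: delta = (42450 × 0.5836) / (0.004418 × (1.171 × 10¹¹)) = 4.789 × 10⁻⁵ m = 0.04789 mm
  Case 2: delta = (143900 × 3.251) / (0.001405 × (6.106 × 10¹⁰)) = 0.005453 m = 5.453 mm
  Case 3: delta = (420400 × 4.185) / (0.005132 × (1.681 × 10¹¹)) = 0.002039 m = 2.039 mm
  Case 4: delta = (499500 × 1.343) / (0.003416 × (1.77 × 10¹¹)) = 0.001109 m = 1.109 mm
Ordering: 5.453 mm (case 2) > 2.039 mm (case 3) > 1.109 mm (case 4) > 0.04789 mm (case 1)
Final answer: 2, 3, 4, 1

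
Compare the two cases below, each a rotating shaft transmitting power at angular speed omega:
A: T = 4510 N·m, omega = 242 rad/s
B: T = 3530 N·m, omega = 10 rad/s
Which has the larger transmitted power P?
Model: a rotating shaft transmitting power at angular speed omega, so P = T·omega (SI units).
  A: P = 4510 × 242 = 1.091 × 10⁶ W = 1091 kW
  B: P = 3530 × 10 = 35300 W = 35.3 kW
1091 kW > 35.3 kW, so A is larger.
Final answer: A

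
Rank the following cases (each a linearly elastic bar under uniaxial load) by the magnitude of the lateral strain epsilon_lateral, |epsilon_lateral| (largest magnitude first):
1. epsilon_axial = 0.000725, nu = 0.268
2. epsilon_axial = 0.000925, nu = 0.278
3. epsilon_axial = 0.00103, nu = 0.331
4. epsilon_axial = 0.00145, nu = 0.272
Model: a linearly elastic bar under uniaxial load, so epsilon_lateral = -nu·epsilon_axial (SI units).
  Case 1: epsilon_lateral = -(0.268 × 0.000725) = -0.0001943
  Case 2: epsilon_lateral = -(0.278 × 0.000925) = -0.0002572
  Case 3: epsilon_lateral = -(0.331 × 0.00103) = -0.0003409
  Case 4: epsilon_lateral = -(0.272 × 0.00145) = -0.0003944
Ordering by |epsilon_lateral|: 0.0003944 (case 4) > 0.0003409 (case 3) > 0.0002572 (case 2) > 0.0001943 (case 1)
Final answer: 4, 3, 2, 1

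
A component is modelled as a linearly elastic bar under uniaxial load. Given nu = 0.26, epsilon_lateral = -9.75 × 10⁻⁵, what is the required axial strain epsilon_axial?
Model: a linearly elastic bar under uniaxial load, so epsilon_lateral = -nu·epsilon_axial.
Solve for epsilon_axial: epsilon_axial = -epsilon_lateral / nu.
Substitute:
  epsilon_axial = -(-9.75 × 10⁻⁵) / 0.26
  epsilon_axial = 0.000375
Final answer: epsilon_axial = 0.000375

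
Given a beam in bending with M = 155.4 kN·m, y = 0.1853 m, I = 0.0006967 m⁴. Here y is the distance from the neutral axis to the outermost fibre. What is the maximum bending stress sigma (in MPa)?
Model: a beam in bending, so sigma = (M·y) / I.
Convert to SI units:
  M = 155.4 kN·m = 155400 N·m
Substitute:
  sigma = (155400 × 0.1853) / 0.0006967
  sigma = 4.133 × 10⁷ Pa
Convert: sigma = 4.133 × 10⁷ Pa = 41.33 MPa
Final answer: sigma = 41.33 MPa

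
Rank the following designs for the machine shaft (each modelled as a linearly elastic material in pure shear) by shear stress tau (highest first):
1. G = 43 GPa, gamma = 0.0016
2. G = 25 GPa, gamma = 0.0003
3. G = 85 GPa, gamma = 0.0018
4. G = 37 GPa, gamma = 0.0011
Model: a linearly elastic material in pure shear, so tau = G·gamma (SI units).
  Case 1: tau = (4.3 × 10¹⁰) × 0.0016 = 6.88 × 10⁷ Pa = 68.8 MPa
  Case 2: tau = (2.5 × 10¹⁰) × 0.0003 = 7.5 × 10⁶ Pa = 7.5 MPa
  Case 3: tau = (8.5 × 10¹⁰) × 0.0018 = 1.53 × 10⁸ Pa = 153 MPa
  Case 4: tau = (3.7 × 10¹⁰) × 0.0011 = 4.07 × 10⁷ Pa = 40.7 MPa
Ordering: 153 MPa (case 3) > 68.8 MPa (case 1) > 40.7 MPa (case 4) > 7.5 MPa (case 2)
Final answer: 3, 1, 4, 2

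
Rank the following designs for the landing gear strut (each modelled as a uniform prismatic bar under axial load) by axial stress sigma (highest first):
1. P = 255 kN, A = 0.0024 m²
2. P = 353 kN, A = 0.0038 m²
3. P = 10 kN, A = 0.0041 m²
Model: a uniform prismatic bar under axial load, so sigma = P / A (SI units).
  Case 1: sigma = 255000 / 0.0024 = 1.062 × 10⁸ Pa = 106.2 MPa
  Case 2: sigma = 353000 / 0.0038 = 9.289 × 10⁷ Pa = 92.89 MPa
  Case 3: sigma = 10000 / 0.0041 = 2.439 × 10⁶ Pa = 2.439 MPa
Ordering: 106.2 MPa (case 1) > 92.89 MPa (case 2) > 2.439 MPa (case 3)
Final answer: 1, 2, 3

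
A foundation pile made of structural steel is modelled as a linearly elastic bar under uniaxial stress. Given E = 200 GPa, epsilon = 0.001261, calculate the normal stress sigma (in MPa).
Model: a linearly elastic bar under uniaxial stress, so epsilon = sigma / E.
Solve for sigma: sigma = epsilon·E.
Convert to SI units:
  E = 200 GPa = 2 × 10¹¹ Pa
Substitute:
  sigma = 0.001261 × (2 × 10¹¹)
  sigma = 2.522 × 10⁸ Pa
Convert: sigma = 2.522 × 10⁸ Pa = 252.2 MPa
Final answer: sigma = 252.2 MPa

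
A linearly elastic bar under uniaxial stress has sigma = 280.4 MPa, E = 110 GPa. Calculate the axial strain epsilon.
Model: a linearly elastic bar under uniaxial stress, so epsilon = sigma / E.
Convert to SI units:
  sigma = 280.4 MPa = 2.804 × 10⁸ Pa
  E = 110 GPa = 1.1 × 10¹¹ Pa
Substitute:
  epsilon = (2.804 × 10⁸) / (1.1 × 10¹¹)
  epsilon = 0.002549
Final answer: epsilon = 0.002549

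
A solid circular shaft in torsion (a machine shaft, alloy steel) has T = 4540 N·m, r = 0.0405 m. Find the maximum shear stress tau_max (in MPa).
Model: a solid circular shaft in torsion, so tau_max = (2·T) / (π·r^3).
Substitute:
  tau_max = (2 × 4540) / (π × 0.0405^3)
  tau_max = 4.351 × 10⁷ Pa
Convert: tau_max = 4.351 × 10⁷ Pa = 43.51 MPa
Final answer: tau_max = 43.51 MPa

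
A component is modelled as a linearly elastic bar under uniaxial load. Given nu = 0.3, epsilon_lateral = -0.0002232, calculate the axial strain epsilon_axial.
Model: a linearly elastic bar under uniaxial load, so epsilon_lateral = -nu·epsilon_axial.
Solve for epsilon_axial: epsilon_axial = -epsilon_lateral / nu.
Substitute:
  epsilon_axial = -(-0.0002232) / 0.3
  epsilon_axial = 0.000744
Final answer: epsilon_axial = 0.000744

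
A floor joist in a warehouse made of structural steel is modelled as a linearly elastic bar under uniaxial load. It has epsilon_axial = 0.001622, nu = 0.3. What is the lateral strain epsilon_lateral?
Model: a linearly elastic bar under uniaxial load, so epsilon_lateral = -nu·epsilon_axial.
Substitute:
  epsilon_lateral = -(0.3 × 0.001622)
  epsilon_lateral = -0.0004866
Final answer: epsilon_lateral = -0.0004866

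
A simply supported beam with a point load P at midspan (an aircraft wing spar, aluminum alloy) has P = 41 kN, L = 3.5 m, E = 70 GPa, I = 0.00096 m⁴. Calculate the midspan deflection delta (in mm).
Model: a simply supported beam with a point load P at midspan, so delta = (P·L^3) / (48·E·I).
Convert to SI units:
  P = 41 kN = 41000 N
  E = 70 GPa = 7 × 10¹⁰ Pa
Substitute:
  delta = (41000 × 3.5^3) / (48 × (7 × 10¹⁰) × 0.00096)
  delta = 0.000545 m
Convert: delta = 0.000545 m = 0.545 mm
Final answer: delta = 0.545 mm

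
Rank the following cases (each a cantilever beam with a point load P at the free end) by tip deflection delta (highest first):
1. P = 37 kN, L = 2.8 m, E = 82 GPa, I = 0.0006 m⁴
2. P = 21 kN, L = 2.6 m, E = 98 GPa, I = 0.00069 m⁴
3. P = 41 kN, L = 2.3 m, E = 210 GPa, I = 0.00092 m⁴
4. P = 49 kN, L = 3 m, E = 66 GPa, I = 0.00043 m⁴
Model: a cantilever beam with a point load P at the free end, so delta = (P·L^3) / (3·E·I) (SI units).
  Case 1: delta = (37000 × 2.8^3) / (3 × (8.2 × 10¹⁰) × 0.0006) = 0.005503 m = 5.503 mm
  Case 2: delta = (21000 × 2.6^3) / (3 × (9.8 × 10¹⁰) × 0.00069) = 0.001819 m = 1.819 mm
  Case 3: delta = (41000 × 2.3^3) / (3 × (2.1 × 10¹¹) × 0.00092) = 0.0008607 m = 0.8607 mm
  Case 4: delta = (49000 × 3^3) / (3 × (6.6 × 10¹⁰) × 0.00043) = 0.01554 m = 15.54 mm
Ordering: 15.54 mm (case 4) > 5.503 mm (case 1) > 1.819 mm (case 2) > 0.8607 mm (case 3)
Final answer: 4, 1, 2, 3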